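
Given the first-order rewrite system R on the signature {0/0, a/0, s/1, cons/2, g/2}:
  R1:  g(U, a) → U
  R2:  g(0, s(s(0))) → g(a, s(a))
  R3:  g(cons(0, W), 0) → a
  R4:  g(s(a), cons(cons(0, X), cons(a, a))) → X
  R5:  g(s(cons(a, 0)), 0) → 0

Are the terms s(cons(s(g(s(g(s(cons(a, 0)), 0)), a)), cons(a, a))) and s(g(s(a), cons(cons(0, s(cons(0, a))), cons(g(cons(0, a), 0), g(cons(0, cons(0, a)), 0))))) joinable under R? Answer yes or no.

Reduce t₁ = s(cons(s(g(s(g(s(cons(a, 0)), 0)), a)), cons(a, a))):
1. s(cons(s(g(s(g(s(cons(a, 0)), 0)), a)), cons(a, a)))  →  s(cons(s(s(g(s(cons(a, 0)), 0))), cons(a, a)))   [R1 at 1.1.1]
2. s(cons(s(s(g(s(cons(a, 0)), 0))), cons(a, a)))  →  s(cons(s(s(0)), cons(a, a)))   [R5 at 1.1.1.1]

Reduce t₂ = s(g(s(a), cons(cons(0, s(cons(0, a))), cons(g(cons(0, a), 0), g(cons(0, cons(0, a)), 0))))):
1. s(g(s(a), cons(cons(0, s(cons(0, a))), cons(g(cons(0, a), 0), g(cons(0, cons(0, a)), 0)))))  →  s(g(s(a), cons(cons(0, s(cons(0, a))), cons(a, g(cons(0, cons(0, a)), 0)))))   [R3 at 1.2.2.1]
2. s(g(s(a), cons(cons(0, s(cons(0, a))), cons(a, g(cons(0, cons(0, a)), 0)))))  →  s(g(s(a), cons(cons(0, s(cons(0, a))), cons(a, a))))   [R3 at 1.2.2.2]
3. s(g(s(a), cons(cons(0, s(cons(0, a))), cons(a, a))))  →  s(s(cons(0, a)))   [R4 at 1]

no — NF(t₁) = s(cons(s(s(0)), cons(a, a))), NF(t₂) = s(s(cons(0, a)))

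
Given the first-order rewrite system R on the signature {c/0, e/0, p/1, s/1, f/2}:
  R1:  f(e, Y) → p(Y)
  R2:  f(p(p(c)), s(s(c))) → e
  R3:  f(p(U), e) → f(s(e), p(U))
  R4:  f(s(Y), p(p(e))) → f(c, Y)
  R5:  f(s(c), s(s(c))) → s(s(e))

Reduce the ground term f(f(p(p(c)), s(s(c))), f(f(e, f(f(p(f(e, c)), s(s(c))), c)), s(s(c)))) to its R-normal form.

p(e)

1. f(f(p(p(c)), s(s(c))), f(f(e, f(f(p(f(e, c)), s(s(c))), c)), s(s(c))))  →  f(e, f(f(e, f(f(p(f(e, c)), s(s(c))), c)), s(s(c))))   [R2 at 1]
2. f(e, f(f(e, f(f(p(f(e, c)), s(s(c))), c)), s(s(c))))  →  p(f(f(e, f(f(p(f(e, c)), s(s(c))), c)), s(s(c))))   [R1 at ε]
3. p(f(f(e, f(f(p(f(e, c)), s(s(c))), c)), s(s(c))))  →  p(f(p(f(f(p(f(e, c)), s(s(c))), c)), s(s(c))))   [R1 at 1.1]
4. p(f(p(f(f(p(f(e, c)), s(s(c))), c)), s(s(c))))  →  p(f(p(f(f(p(p(c)), s(s(c))), c)), s(s(c))))   [R1 at 1.1.1.1.1.1]
5. p(f(p(f(f(p(p(c)), s(s(c))), c)), s(s(c))))  →  p(f(p(f(e, c)), s(s(c))))   [R2 at 1.1.1.1]
6. p(f(p(f(e, c)), s(s(c))))  →  p(f(p(p(c)), s(s(c))))   [R1 at 1.1.1]
7. p(f(p(p(c)), s(s(c))))  →  p(e)   [R2 at 1]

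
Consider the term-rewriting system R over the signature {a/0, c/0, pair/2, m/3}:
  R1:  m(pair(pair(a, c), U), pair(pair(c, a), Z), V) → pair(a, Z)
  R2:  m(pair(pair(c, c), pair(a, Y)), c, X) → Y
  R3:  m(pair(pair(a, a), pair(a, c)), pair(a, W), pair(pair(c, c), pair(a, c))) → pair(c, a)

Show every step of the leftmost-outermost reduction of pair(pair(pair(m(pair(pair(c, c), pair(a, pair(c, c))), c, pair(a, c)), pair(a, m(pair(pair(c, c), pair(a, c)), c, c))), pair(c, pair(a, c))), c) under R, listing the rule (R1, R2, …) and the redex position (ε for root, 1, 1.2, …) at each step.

1. pair(pair(pair(m(pair(pair(c, c), pair(a, pair(c, c))), c, pair(a, c)), pair(a, m(pair(pair(c, c), pair(a, c)), c, c))), pair(c, pair(a, c))), c)  →  pair(pair(pair(pair(c, c), pair(a, m(pair(pair(c, c), pair(a, c)), c, c))), pair(c, pair(a, c))), c)   [R2 at 1.1.1]
2. pair(pair(pair(pair(c, c), pair(a, m(pair(pair(c, c), pair(a, c)), c, c))), pair(c, pair(a, c))), c)  →  pair(pair(pair(pair(c, c), pair(a, c)), pair(c, pair(a, c))), c)   [R2 at 1.1.2.2]

pair(pair(pair(pair(c, c), pair(a, c)), pair(c, pair(a, c))), c)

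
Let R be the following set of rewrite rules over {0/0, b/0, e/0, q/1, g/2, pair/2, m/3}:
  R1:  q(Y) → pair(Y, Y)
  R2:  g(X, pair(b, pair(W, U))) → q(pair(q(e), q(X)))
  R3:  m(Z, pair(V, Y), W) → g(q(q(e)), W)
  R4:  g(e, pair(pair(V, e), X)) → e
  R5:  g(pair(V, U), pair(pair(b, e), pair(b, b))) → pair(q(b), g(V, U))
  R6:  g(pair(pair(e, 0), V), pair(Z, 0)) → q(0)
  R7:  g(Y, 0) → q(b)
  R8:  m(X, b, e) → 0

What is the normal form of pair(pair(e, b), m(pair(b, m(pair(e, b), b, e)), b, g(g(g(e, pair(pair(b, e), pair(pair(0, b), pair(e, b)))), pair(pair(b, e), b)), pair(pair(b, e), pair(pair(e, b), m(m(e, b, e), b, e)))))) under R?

pair(pair(e, b), 0)

1. pair(pair(e, b), m(pair(b, m(pair(e, b), b, e)), b, g(g(g(e, pair(pair(b, e), pair(pair(0, b), pair(e, b)))), pair(pair(b, e), b)), pair(pair(b, e), pair(pair(e, b), m(m(e, b, e), b, e))))))  →  pair(pair(e, b), m(pair(b, 0), b, g(g(g(e, pair(pair(b, e), pair(pair(0, b), pair(e, b)))), pair(pair(b, e), b)), pair(pair(b, e), pair(pair(e, b), m(m(e, b, e), b, e))))))   [R8 at 2.1.2]
2. pair(pair(e, b), m(pair(b, 0), b, g(g(g(e, pair(pair(b, e), pair(pair(0, b), pair(e, b)))), pair(pair(b, e), b)), pair(pair(b, e), pair(pair(e, b), m(m(e, b, e), b, e))))))  →  pair(pair(e, b), m(pair(b, 0), b, g(g(e, pair(pair(b, e), b)), pair(pair(b, e), pair(pair(e, b), m(m(e, b, e), b, e))))))   [R4 at 2.3.1.1]
3. pair(pair(e, b), m(pair(b, 0), b, g(g(e, pair(pair(b, e), b)), pair(pair(b, e), pair(pair(e, b), m(m(e, b, e), b, e))))))  →  pair(pair(e, b), m(pair(b, 0), b, g(e, pair(pair(b, e), pair(pair(e, b), m(m(e, b, e), b, e))))))   [R4 at 2.3.1]
4. pair(pair(e, b), m(pair(b, 0), b, g(e, pair(pair(b, e), pair(pair(e, b), m(m(e, b, e), b, e))))))  →  pair(pair(e, b), m(pair(b, 0), b, e))   [R4 at 2.3]
5. pair(pair(e, b), m(pair(b, 0), b, e))  →  pair(pair(e, b), 0)   [R8 at 2]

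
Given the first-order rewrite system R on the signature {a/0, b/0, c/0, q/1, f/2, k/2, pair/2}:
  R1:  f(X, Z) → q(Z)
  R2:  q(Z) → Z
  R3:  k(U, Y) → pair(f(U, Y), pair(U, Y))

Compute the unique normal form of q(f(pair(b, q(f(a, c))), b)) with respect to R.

1. q(f(pair(b, q(f(a, c))), b))  →  f(pair(b, q(f(a, c))), b)   [R2 at ε]
2. f(pair(b, q(f(a, c))), b)  →  q(b)   [R1 at ε]
3. q(b)  →  b   [R2 at ε]

b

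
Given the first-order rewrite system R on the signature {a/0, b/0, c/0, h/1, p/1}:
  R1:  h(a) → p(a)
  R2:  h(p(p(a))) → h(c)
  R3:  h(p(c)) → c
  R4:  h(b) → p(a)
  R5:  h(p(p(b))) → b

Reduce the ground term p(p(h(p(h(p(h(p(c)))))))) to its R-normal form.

1. p(p(h(p(h(p(h(p(c))))))))  →  p(p(h(p(h(p(c))))))   [R3 at 1.1.1.1.1.1]
2. p(p(h(p(h(p(c))))))  →  p(p(h(p(c))))   [R3 at 1.1.1.1]
3. p(p(h(p(c))))  →  p(p(c))   [R3 at 1.1]

p(p(c))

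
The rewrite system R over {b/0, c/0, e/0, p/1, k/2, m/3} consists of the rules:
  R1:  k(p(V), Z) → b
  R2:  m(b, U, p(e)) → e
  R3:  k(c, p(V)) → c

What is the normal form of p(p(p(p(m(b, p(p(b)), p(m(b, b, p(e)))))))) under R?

p(p(p(p(e))))

1. p(p(p(p(m(b, p(p(b)), p(m(b, b, p(e))))))))  →  p(p(p(p(m(b, p(p(b)), p(e))))))   [R2 at 1.1.1.1.3.1]
2. p(p(p(p(m(b, p(p(b)), p(e))))))  →  p(p(p(p(e))))   [R2 at 1.1.1.1]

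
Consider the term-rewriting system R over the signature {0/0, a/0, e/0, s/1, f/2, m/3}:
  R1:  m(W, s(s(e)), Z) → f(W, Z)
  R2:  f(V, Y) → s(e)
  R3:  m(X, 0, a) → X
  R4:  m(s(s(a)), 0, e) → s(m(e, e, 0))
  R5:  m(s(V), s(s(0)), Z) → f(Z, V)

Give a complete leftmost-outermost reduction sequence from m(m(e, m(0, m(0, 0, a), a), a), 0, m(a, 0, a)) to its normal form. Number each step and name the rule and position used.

e

1. m(m(e, m(0, m(0, 0, a), a), a), 0, m(a, 0, a))  →  m(m(e, m(0, 0, a), a), 0, m(a, 0, a))   [R3 at 1.2.2]
2. m(m(e, m(0, 0, a), a), 0, m(a, 0, a))  →  m(m(e, 0, a), 0, m(a, 0, a))   [R3 at 1.2]
3. m(m(e, 0, a), 0, m(a, 0, a))  →  m(e, 0, m(a, 0, a))   [R3 at 1]
4. m(e, 0, m(a, 0, a))  →  m(e, 0, a)   [R3 at 3]
5. m(e, 0, a)  →  e   [R3 at ε]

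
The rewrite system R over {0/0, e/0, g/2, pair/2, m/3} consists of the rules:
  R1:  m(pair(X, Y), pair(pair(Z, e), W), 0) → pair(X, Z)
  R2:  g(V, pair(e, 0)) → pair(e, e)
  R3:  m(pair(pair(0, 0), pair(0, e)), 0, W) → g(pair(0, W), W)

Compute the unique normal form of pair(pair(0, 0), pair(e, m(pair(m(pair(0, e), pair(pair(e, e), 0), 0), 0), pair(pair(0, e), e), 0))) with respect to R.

1. pair(pair(0, 0), pair(e, m(pair(m(pair(0, e), pair(pair(e, e), 0), 0), 0), pair(pair(0, e), e), 0)))  →  pair(pair(0, 0), pair(e, pair(m(pair(0, e), pair(pair(e, e), 0), 0), 0)))   [R1 at 2.2]
2. pair(pair(0, 0), pair(e, pair(m(pair(0, e), pair(pair(e, e), 0), 0), 0)))  →  pair(pair(0, 0), pair(e, pair(pair(0, e), 0)))   [R1 at 2.2.1]

pair(pair(0, 0), pair(e, pair(pair(0, e), 0)))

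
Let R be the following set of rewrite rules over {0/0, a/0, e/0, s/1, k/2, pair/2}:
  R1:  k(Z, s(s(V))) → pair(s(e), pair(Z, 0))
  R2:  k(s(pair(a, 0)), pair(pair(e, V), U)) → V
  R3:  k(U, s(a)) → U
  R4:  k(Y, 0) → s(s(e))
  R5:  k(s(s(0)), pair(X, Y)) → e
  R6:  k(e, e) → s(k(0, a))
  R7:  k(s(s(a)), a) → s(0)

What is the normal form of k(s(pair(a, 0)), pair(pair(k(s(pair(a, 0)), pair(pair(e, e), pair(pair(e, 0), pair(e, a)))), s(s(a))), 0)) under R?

s(s(a))

1. k(s(pair(a, 0)), pair(pair(k(s(pair(a, 0)), pair(pair(e, e), pair(pair(e, 0), pair(e, a)))), s(s(a))), 0))  →  k(s(pair(a, 0)), pair(pair(e, s(s(a))), 0))   [R2 at 2.1.1]
2. k(s(pair(a, 0)), pair(pair(e, s(s(a))), 0))  →  s(s(a))   [R2 at ε]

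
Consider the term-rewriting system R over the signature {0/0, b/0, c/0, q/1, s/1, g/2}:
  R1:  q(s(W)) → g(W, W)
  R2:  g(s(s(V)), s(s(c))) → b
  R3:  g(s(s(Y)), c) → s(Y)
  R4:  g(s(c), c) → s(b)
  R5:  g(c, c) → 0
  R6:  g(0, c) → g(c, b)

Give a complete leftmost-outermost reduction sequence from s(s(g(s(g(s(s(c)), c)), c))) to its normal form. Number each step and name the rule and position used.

s(s(s(c)))

1. s(s(g(s(g(s(s(c)), c)), c)))  →  s(s(g(s(s(c)), c)))   [R3 at 1.1.1.1]
2. s(s(g(s(s(c)), c)))  →  s(s(s(c)))   [R3 at 1.1]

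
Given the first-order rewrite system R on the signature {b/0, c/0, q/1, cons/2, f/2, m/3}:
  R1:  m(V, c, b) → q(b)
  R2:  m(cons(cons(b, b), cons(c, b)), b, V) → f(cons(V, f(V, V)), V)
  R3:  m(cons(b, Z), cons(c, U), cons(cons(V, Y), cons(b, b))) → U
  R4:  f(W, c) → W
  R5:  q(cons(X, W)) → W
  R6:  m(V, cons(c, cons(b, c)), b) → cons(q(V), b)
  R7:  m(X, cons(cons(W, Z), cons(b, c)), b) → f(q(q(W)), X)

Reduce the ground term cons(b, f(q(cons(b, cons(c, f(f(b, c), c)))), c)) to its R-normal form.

cons(b, cons(c, b))

1. cons(b, f(q(cons(b, cons(c, f(f(b, c), c)))), c))  →  cons(b, q(cons(b, cons(c, f(f(b, c), c)))))   [R4 at 2]
2. cons(b, q(cons(b, cons(c, f(f(b, c), c)))))  →  cons(b, cons(c, f(f(b, c), c)))   [R5 at 2]
3. cons(b, cons(c, f(f(b, c), c)))  →  cons(b, cons(c, f(b, c)))   [R4 at 2.2]
4. cons(b, cons(c, f(b, c)))  →  cons(b, cons(c, b))   [R4 at 2.2]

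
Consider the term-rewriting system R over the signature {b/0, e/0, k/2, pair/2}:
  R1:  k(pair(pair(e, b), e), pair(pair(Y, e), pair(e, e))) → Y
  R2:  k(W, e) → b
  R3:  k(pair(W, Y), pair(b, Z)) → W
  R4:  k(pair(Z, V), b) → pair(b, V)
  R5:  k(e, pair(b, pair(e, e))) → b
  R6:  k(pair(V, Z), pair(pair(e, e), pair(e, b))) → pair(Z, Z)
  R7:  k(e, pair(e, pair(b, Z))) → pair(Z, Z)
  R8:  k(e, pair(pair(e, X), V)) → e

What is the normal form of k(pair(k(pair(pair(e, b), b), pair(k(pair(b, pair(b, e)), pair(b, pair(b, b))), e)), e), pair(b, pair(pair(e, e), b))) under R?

pair(e, b)

1. k(pair(k(pair(pair(e, b), b), pair(k(pair(b, pair(b, e)), pair(b, pair(b, b))), e)), e), pair(b, pair(pair(e, e), b)))  →  k(pair(pair(e, b), b), pair(k(pair(b, pair(b, e)), pair(b, pair(b, b))), e))   [R3 at ε]
2. k(pair(pair(e, b), b), pair(k(pair(b, pair(b, e)), pair(b, pair(b, b))), e))  →  k(pair(pair(e, b), b), pair(b, e))   [R3 at 2.1]
3. k(pair(pair(e, b), b), pair(b, e))  →  pair(e, b)   [R3 at ε]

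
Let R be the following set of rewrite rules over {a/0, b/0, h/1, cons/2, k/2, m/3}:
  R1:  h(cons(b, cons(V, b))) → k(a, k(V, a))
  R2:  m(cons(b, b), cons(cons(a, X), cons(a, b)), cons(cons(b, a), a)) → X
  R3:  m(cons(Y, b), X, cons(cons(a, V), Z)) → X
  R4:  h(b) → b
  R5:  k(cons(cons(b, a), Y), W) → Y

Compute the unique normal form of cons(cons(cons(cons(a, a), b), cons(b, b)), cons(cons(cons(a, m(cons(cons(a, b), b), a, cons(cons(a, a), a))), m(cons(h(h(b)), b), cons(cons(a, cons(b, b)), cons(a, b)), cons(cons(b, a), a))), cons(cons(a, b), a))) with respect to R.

cons(cons(cons(cons(a, a), b), cons(b, b)), cons(cons(cons(a, a), cons(b, b)), cons(cons(a, b), a)))

1. cons(cons(cons(cons(a, a), b), cons(b, b)), cons(cons(cons(a, m(cons(cons(a, b), b), a, cons(cons(a, a), a))), m(cons(h(h(b)), b), cons(cons(a, cons(b, b)), cons(a, b)), cons(cons(b, a), a))), cons(cons(a, b), a)))  →  cons(cons(cons(cons(a, a), b), cons(b, b)), cons(cons(cons(a, a), m(cons(h(h(b)), b), cons(cons(a, cons(b, b)), cons(a, b)), cons(cons(b, a), a))), cons(cons(a, b), a)))   [R3 at 2.1.1.2]
2. cons(cons(cons(cons(a, a), b), cons(b, b)), cons(cons(cons(a, a), m(cons(h(h(b)), b), cons(cons(a, cons(b, b)), cons(a, b)), cons(cons(b, a), a))), cons(cons(a, b), a)))  →  cons(cons(cons(cons(a, a), b), cons(b, b)), cons(cons(cons(a, a), m(cons(h(b), b), cons(cons(a, cons(b, b)), cons(a, b)), cons(cons(b, a), a))), cons(cons(a, b), a)))   [R4 at 2.1.2.1.1.1]
3. cons(cons(cons(cons(a, a), b), cons(b, b)), cons(cons(cons(a, a), m(cons(h(b), b), cons(cons(a, cons(b, b)), cons(a, b)), cons(cons(b, a), a))), cons(cons(a, b), a)))  →  cons(cons(cons(cons(a, a), b), cons(b, b)), cons(cons(cons(a, a), m(cons(b, b), cons(cons(a, cons(b, b)), cons(a, b)), cons(cons(b, a), a))), cons(cons(a, b), a)))   [R4 at 2.1.2.1.1]
4. cons(cons(cons(cons(a, a), b), cons(b, b)), cons(cons(cons(a, a), m(cons(b, b), cons(cons(a, cons(b, b)), cons(a, b)), cons(cons(b, a), a))), cons(cons(a, b), a)))  →  cons(cons(cons(cons(a, a), b), cons(b, b)), cons(cons(cons(a, a), cons(b, b)), cons(cons(a, b), a)))   [R2 at 2.1.2]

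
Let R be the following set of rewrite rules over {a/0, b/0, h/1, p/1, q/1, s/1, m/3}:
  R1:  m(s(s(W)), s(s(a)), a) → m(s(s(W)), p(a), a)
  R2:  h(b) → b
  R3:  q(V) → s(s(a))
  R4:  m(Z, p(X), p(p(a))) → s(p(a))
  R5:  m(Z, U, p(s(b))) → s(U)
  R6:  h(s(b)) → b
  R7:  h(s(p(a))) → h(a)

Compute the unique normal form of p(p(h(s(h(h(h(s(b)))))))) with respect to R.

1. p(p(h(s(h(h(h(s(b))))))))  →  p(p(h(s(h(h(b))))))   [R6 at 1.1.1.1.1.1]
2. p(p(h(s(h(h(b))))))  →  p(p(h(s(h(b)))))   [R2 at 1.1.1.1.1]
3. p(p(h(s(h(b)))))  →  p(p(h(s(b))))   [R2 at 1.1.1.1]
4. p(p(h(s(b))))  →  p(p(b))   [R6 at 1.1]

p(p(b))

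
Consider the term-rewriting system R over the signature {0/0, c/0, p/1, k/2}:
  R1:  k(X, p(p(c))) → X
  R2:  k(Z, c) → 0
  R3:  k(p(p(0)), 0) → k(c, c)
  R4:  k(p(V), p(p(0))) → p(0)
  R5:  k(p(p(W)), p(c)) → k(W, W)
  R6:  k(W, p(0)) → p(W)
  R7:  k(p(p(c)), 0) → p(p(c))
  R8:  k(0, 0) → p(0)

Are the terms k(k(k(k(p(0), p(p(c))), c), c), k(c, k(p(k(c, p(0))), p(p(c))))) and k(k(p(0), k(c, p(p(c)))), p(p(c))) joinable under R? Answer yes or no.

yes — NF(t₁) = 0, NF(t₂) = 0

Reduce t₁ = k(k(k(k(p(0), p(p(c))), c), c), k(c, k(p(k(c, p(0))), p(p(c))))):
1. k(k(k(k(p(0), p(p(c))), c), c), k(c, k(p(k(c, p(0))), p(p(c)))))  →  k(0, k(c, k(p(k(c, p(0))), p(p(c)))))   [R2 at 1]
2. k(0, k(c, k(p(k(c, p(0))), p(p(c)))))  →  k(0, k(c, p(k(c, p(0)))))   [R1 at 2.2]
3. k(0, k(c, p(k(c, p(0)))))  →  k(0, k(c, p(p(c))))   [R6 at 2.2.1]
4. k(0, k(c, p(p(c))))  →  k(0, c)   [R1 at 2]
5. k(0, c)  →  0   [R2 at ε]

Reduce t₂ = k(k(p(0), k(c, p(p(c)))), p(p(c))):
1. k(k(p(0), k(c, p(p(c)))), p(p(c)))  →  k(p(0), k(c, p(p(c))))   [R1 at ε]
2. k(p(0), k(c, p(p(c))))  →  k(p(0), c)   [R1 at 2]
3. k(p(0), c)  →  0   [R2 at ε]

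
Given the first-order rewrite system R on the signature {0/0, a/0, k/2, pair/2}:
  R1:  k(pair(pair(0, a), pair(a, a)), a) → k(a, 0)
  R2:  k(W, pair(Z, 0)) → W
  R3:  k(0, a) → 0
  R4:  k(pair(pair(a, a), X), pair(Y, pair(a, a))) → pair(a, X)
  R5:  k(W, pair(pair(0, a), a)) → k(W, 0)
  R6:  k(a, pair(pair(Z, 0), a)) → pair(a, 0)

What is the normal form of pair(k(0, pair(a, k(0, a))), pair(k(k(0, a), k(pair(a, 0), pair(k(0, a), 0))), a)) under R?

pair(0, pair(0, a))

1. pair(k(0, pair(a, k(0, a))), pair(k(k(0, a), k(pair(a, 0), pair(k(0, a), 0))), a))  →  pair(k(0, pair(a, 0)), pair(k(k(0, a), k(pair(a, 0), pair(k(0, a), 0))), a))   [R3 at 1.2.2]
2. pair(k(0, pair(a, 0)), pair(k(k(0, a), k(pair(a, 0), pair(k(0, a), 0))), a))  →  pair(0, pair(k(k(0, a), k(pair(a, 0), pair(k(0, a), 0))), a))   [R2 at 1]
3. pair(0, pair(k(k(0, a), k(pair(a, 0), pair(k(0, a), 0))), a))  →  pair(0, pair(k(0, k(pair(a, 0), pair(k(0, a), 0))), a))   [R3 at 2.1.1]
4. pair(0, pair(k(0, k(pair(a, 0), pair(k(0, a), 0))), a))  →  pair(0, pair(k(0, pair(a, 0)), a))   [R2 at 2.1.2]
5. pair(0, pair(k(0, pair(a, 0)), a))  →  pair(0, pair(0, a))   [R2 at 2.1]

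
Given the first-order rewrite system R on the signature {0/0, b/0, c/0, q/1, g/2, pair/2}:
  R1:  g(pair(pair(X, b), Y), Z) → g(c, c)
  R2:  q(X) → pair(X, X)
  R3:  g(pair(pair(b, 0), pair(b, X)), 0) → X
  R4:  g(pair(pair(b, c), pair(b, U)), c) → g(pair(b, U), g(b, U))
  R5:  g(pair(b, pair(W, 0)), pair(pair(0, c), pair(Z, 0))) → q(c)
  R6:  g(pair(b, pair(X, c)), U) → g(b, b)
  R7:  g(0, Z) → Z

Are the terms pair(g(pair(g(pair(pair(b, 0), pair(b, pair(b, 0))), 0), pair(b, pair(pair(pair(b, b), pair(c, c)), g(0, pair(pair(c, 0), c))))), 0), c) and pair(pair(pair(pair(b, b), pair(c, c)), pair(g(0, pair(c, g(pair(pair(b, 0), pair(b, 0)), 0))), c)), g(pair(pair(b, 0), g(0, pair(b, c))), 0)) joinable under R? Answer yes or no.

yes — NF(t₁) = pair(pair(pair(pair(b, b), pair(c, c)), pair(pair(c, 0), c)), c), NF(t₂) = pair(pair(pair(pair(b, b), pair(c, c)), pair(pair(c, 0), c)), c)

Reduce t₁ = pair(g(pair(g(pair(pair(b, 0), pair(b, pair(b, 0))), 0), pair(b, pair(pair(pair(b, b), pair(c, c)), g(0, pair(pair(c, 0), c))))), 0), c):
1. pair(g(pair(g(pair(pair(b, 0), pair(b, pair(b, 0))), 0), pair(b, pair(pair(pair(b, b), pair(c, c)), g(0, pair(pair(c, 0), c))))), 0), c)  →  pair(g(pair(pair(b, 0), pair(b, pair(pair(pair(b, b), pair(c, c)), g(0, pair(pair(c, 0), c))))), 0), c)   [R3 at 1.1.1]
2. pair(g(pair(pair(b, 0), pair(b, pair(pair(pair(b, b), pair(c, c)), g(0, pair(pair(c, 0), c))))), 0), c)  →  pair(pair(pair(pair(b, b), pair(c, c)), g(0, pair(pair(c, 0), c))), c)   [R3 at 1]
3. pair(pair(pair(pair(b, b), pair(c, c)), g(0, pair(pair(c, 0), c))), c)  →  pair(pair(pair(pair(b, b), pair(c, c)), pair(pair(c, 0), c)), c)   [R7 at 1.2]

Reduce t₂ = pair(pair(pair(pair(b, b), pair(c, c)), pair(g(0, pair(c, g(pair(pair(b, 0), pair(b, 0)), 0))), c)), g(pair(pair(b, 0), g(0, pair(b, c))), 0)):
1. pair(pair(pair(pair(b, b), pair(c, c)), pair(g(0, pair(c, g(pair(pair(b, 0), pair(b, 0)), 0))), c)), g(pair(pair(b, 0), g(0, pair(b, c))), 0))  →  pair(pair(pair(pair(b, b), pair(c, c)), pair(pair(c, g(pair(pair(b, 0), pair(b, 0)), 0)), c)), g(pair(pair(b, 0), g(0, pair(b, c))), 0))   [R7 at 1.2.1]
2. pair(pair(pair(pair(b, b), pair(c, c)), pair(pair(c, g(pair(pair(b, 0), pair(b, 0)), 0)), c)), g(pair(pair(b, 0), g(0, pair(b, c))), 0))  →  pair(pair(pair(pair(b, b), pair(c, c)), pair(pair(c, 0), c)), g(pair(pair(b, 0), g(0, pair(b, c))), 0))   [R3 at 1.2.1.2]
3. pair(pair(pair(pair(b, b), pair(c, c)), pair(pair(c, 0), c)), g(pair(pair(b, 0), g(0, pair(b, c))), 0))  →  pair(pair(pair(pair(b, b), pair(c, c)), pair(pair(c, 0), c)), g(pair(pair(b, 0), pair(b, c)), 0))   [R7 at 2.1.2]
4. pair(pair(pair(pair(b, b), pair(c, c)), pair(pair(c, 0), c)), g(pair(pair(b, 0), pair(b, c)), 0))  →  pair(pair(pair(pair(b, b), pair(c, c)), pair(pair(c, 0), c)), c)   [R3 at 2]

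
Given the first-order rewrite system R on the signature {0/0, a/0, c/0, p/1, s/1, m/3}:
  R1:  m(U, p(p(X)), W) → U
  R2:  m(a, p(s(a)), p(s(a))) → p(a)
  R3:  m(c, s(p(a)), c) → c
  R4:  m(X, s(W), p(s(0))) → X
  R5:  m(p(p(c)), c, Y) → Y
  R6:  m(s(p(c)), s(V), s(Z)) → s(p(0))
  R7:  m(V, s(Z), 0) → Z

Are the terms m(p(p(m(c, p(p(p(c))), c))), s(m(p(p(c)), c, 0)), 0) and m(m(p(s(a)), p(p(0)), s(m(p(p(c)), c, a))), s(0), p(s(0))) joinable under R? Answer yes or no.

Reduce t₁ = m(p(p(m(c, p(p(p(c))), c))), s(m(p(p(c)), c, 0)), 0):
1. m(p(p(m(c, p(p(p(c))), c))), s(m(p(p(c)), c, 0)), 0)  →  m(p(p(c)), c, 0)   [R7 at ε]
2. m(p(p(c)), c, 0)  →  0   [R5 at ε]

Reduce t₂ = m(m(p(s(a)), p(p(0)), s(m(p(p(c)), c, a))), s(0), p(s(0))):
1. m(m(p(s(a)), p(p(0)), s(m(p(p(c)), c, a))), s(0), p(s(0)))  →  m(p(s(a)), p(p(0)), s(m(p(p(c)), c, a)))   [R4 at ε]
2. m(p(s(a)), p(p(0)), s(m(p(p(c)), c, a)))  →  p(s(a))   [R1 at ε]

no — NF(t₁) = 0, NF(t₂) = p(s(a))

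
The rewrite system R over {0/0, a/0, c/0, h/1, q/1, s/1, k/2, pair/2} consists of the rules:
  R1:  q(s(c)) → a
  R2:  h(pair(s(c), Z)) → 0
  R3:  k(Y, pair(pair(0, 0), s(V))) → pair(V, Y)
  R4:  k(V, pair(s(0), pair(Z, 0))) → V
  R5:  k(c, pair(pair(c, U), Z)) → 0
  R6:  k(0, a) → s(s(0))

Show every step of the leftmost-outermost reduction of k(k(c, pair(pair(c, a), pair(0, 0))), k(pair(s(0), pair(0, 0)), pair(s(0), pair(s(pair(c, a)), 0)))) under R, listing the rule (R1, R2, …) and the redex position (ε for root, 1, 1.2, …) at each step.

0

1. k(k(c, pair(pair(c, a), pair(0, 0))), k(pair(s(0), pair(0, 0)), pair(s(0), pair(s(pair(c, a)), 0))))  →  k(0, k(pair(s(0), pair(0, 0)), pair(s(0), pair(s(pair(c, a)), 0))))   [R5 at 1]
2. k(0, k(pair(s(0), pair(0, 0)), pair(s(0), pair(s(pair(c, a)), 0))))  →  k(0, pair(s(0), pair(0, 0)))   [R4 at 2]
3. k(0, pair(s(0), pair(0, 0)))  →  0   [R4 at ε]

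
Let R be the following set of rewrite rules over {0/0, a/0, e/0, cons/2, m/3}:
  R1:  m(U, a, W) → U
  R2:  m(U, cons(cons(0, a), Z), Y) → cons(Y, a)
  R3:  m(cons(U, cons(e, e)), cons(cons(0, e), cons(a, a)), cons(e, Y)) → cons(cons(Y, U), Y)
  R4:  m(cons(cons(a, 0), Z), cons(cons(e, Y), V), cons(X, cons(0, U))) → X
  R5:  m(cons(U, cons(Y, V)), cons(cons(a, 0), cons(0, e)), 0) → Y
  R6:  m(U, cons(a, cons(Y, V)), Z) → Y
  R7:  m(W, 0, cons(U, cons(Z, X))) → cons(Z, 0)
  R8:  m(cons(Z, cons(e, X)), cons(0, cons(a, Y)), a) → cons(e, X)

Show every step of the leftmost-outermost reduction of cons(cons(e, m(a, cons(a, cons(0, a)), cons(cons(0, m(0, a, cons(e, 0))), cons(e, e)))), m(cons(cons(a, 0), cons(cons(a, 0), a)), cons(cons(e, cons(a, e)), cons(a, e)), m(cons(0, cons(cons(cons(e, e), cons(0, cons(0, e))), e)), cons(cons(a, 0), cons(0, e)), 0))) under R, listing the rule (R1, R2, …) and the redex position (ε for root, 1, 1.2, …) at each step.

cons(cons(e, 0), cons(e, e))

1. cons(cons(e, m(a, cons(a, cons(0, a)), cons(cons(0, m(0, a, cons(e, 0))), cons(e, e)))), m(cons(cons(a, 0), cons(cons(a, 0), a)), cons(cons(e, cons(a, e)), cons(a, e)), m(cons(0, cons(cons(cons(e, e), cons(0, cons(0, e))), e)), cons(cons(a, 0), cons(0, e)), 0)))  →  cons(cons(e, 0), m(cons(cons(a, 0), cons(cons(a, 0), a)), cons(cons(e, cons(a, e)), cons(a, e)), m(cons(0, cons(cons(cons(e, e), cons(0, cons(0, e))), e)), cons(cons(a, 0), cons(0, e)), 0)))   [R6 at 1.2]
2. cons(cons(e, 0), m(cons(cons(a, 0), cons(cons(a, 0), a)), cons(cons(e, cons(a, e)), cons(a, e)), m(cons(0, cons(cons(cons(e, e), cons(0, cons(0, e))), e)), cons(cons(a, 0), cons(0, e)), 0)))  →  cons(cons(e, 0), m(cons(cons(a, 0), cons(cons(a, 0), a)), cons(cons(e, cons(a, e)), cons(a, e)), cons(cons(e, e), cons(0, cons(0, e)))))   [R5 at 2.3]
3. cons(cons(e, 0), m(cons(cons(a, 0), cons(cons(a, 0), a)), cons(cons(e, cons(a, e)), cons(a, e)), cons(cons(e, e), cons(0, cons(0, e)))))  →  cons(cons(e, 0), cons(e, e))   [R4 at 2]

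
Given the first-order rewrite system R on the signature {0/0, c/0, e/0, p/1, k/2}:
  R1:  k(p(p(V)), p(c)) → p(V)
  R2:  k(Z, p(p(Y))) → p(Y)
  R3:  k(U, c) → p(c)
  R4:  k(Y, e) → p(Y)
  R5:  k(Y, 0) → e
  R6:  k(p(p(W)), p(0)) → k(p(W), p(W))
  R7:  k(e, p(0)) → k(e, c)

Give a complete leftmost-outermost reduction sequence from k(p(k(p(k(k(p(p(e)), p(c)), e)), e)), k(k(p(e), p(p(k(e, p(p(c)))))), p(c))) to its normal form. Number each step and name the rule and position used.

1. k(p(k(p(k(k(p(p(e)), p(c)), e)), e)), k(k(p(e), p(p(k(e, p(p(c)))))), p(c)))  →  k(p(p(p(k(k(p(p(e)), p(c)), e)))), k(k(p(e), p(p(k(e, p(p(c)))))), p(c)))   [R4 at 1.1]
2. k(p(p(p(k(k(p(p(e)), p(c)), e)))), k(k(p(e), p(p(k(e, p(p(c)))))), p(c)))  →  k(p(p(p(p(k(p(p(e)), p(c)))))), k(k(p(e), p(p(k(e, p(p(c)))))), p(c)))   [R4 at 1.1.1.1]
3. k(p(p(p(p(k(p(p(e)), p(c)))))), k(k(p(e), p(p(k(e, p(p(c)))))), p(c)))  →  k(p(p(p(p(p(e))))), k(k(p(e), p(p(k(e, p(p(c)))))), p(c)))   [R1 at 1.1.1.1.1]
4. k(p(p(p(p(p(e))))), k(k(p(e), p(p(k(e, p(p(c)))))), p(c)))  →  k(p(p(p(p(p(e))))), k(p(k(e, p(p(c)))), p(c)))   [R2 at 2.1]
5. k(p(p(p(p(p(e))))), k(p(k(e, p(p(c)))), p(c)))  →  k(p(p(p(p(p(e))))), k(p(p(c)), p(c)))   [R2 at 2.1.1]
6. k(p(p(p(p(p(e))))), k(p(p(c)), p(c)))  →  k(p(p(p(p(p(e))))), p(c))   [R1 at 2]
7. k(p(p(p(p(p(e))))), p(c))  →  p(p(p(p(e))))   [R1 at ε]

p(p(p(p(e))))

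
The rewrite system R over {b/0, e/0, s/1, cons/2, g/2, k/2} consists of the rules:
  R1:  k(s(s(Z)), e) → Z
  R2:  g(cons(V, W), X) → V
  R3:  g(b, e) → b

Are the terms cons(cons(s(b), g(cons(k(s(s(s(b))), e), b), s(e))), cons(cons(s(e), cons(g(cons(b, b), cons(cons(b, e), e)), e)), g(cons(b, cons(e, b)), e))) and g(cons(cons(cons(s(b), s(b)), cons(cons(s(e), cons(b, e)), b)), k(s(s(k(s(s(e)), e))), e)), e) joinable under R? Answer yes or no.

Reduce t₁ = cons(cons(s(b), g(cons(k(s(s(s(b))), e), b), s(e))), cons(cons(s(e), cons(g(cons(b, b), cons(cons(b, e), e)), e)), g(cons(b, cons(e, b)), e))):
1. cons(cons(s(b), g(cons(k(s(s(s(b))), e), b), s(e))), cons(cons(s(e), cons(g(cons(b, b), cons(cons(b, e), e)), e)), g(cons(b, cons(e, b)), e)))  →  cons(cons(s(b), k(s(s(s(b))), e)), cons(cons(s(e), cons(g(cons(b, b), cons(cons(b, e), e)), e)), g(cons(b, cons(e, b)), e)))   [R2 at 1.2]
2. cons(cons(s(b), k(s(s(s(b))), e)), cons(cons(s(e), cons(g(cons(b, b), cons(cons(b, e), e)), e)), g(cons(b, cons(e, b)), e)))  →  cons(cons(s(b), s(b)), cons(cons(s(e), cons(g(cons(b, b), cons(cons(b, e), e)), e)), g(cons(b, cons(e, b)), e)))   [R1 at 1.2]
3. cons(cons(s(b), s(b)), cons(cons(s(e), cons(g(cons(b, b), cons(cons(b, e), e)), e)), g(cons(b, cons(e, b)), e)))  →  cons(cons(s(b), s(b)), cons(cons(s(e), cons(b, e)), g(cons(b, cons(e, b)), e)))   [R2 at 2.1.2.1]
4. cons(cons(s(b), s(b)), cons(cons(s(e), cons(b, e)), g(cons(b, cons(e, b)), e)))  →  cons(cons(s(b), s(b)), cons(cons(s(e), cons(b, e)), b))   [R2 at 2.2]

Reduce t₂ = g(cons(cons(cons(s(b), s(b)), cons(cons(s(e), cons(b, e)), b)), k(s(s(k(s(s(e)), e))), e)), e):
1. g(cons(cons(cons(s(b), s(b)), cons(cons(s(e), cons(b, e)), b)), k(s(s(k(s(s(e)), e))), e)), e)  →  cons(cons(s(b), s(b)), cons(cons(s(e), cons(b, e)), b))   [R2 at ε]

yes — NF(t₁) = cons(cons(s(b), s(b)), cons(cons(s(e), cons(b, e)), b)), NF(t₂) = cons(cons(s(b), s(b)), cons(cons(s(e), cons(b, e)), b))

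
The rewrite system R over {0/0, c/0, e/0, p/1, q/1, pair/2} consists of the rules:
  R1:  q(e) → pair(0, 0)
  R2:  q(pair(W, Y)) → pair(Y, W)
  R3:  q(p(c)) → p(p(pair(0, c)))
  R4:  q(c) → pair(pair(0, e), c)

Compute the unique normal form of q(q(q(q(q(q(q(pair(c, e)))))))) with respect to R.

pair(e, c)

1. q(q(q(q(q(q(q(pair(c, e))))))))  →  q(q(q(q(q(q(pair(e, c)))))))   [R2 at 1.1.1.1.1.1]
2. q(q(q(q(q(q(pair(e, c)))))))  →  q(q(q(q(q(pair(c, e))))))   [R2 at 1.1.1.1.1]
3. q(q(q(q(q(pair(c, e))))))  →  q(q(q(q(pair(e, c)))))   [R2 at 1.1.1.1]
4. q(q(q(q(pair(e, c)))))  →  q(q(q(pair(c, e))))   [R2 at 1.1.1]
5. q(q(q(pair(c, e))))  →  q(q(pair(e, c)))   [R2 at 1.1]
6. q(q(pair(e, c)))  →  q(pair(c, e))   [R2 at 1]
7. q(pair(c, e))  →  pair(e, c)   [R2 at ε]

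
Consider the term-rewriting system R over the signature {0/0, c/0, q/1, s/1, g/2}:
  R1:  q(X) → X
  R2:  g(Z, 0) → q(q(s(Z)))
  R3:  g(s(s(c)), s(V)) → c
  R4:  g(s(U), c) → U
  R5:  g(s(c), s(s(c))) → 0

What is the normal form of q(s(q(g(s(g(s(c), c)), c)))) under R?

s(c)

1. q(s(q(g(s(g(s(c), c)), c))))  →  s(q(g(s(g(s(c), c)), c)))   [R1 at ε]
2. s(q(g(s(g(s(c), c)), c)))  →  s(g(s(g(s(c), c)), c))   [R1 at 1]
3. s(g(s(g(s(c), c)), c))  →  s(g(s(c), c))   [R4 at 1]
4. s(g(s(c), c))  →  s(c)   [R4 at 1]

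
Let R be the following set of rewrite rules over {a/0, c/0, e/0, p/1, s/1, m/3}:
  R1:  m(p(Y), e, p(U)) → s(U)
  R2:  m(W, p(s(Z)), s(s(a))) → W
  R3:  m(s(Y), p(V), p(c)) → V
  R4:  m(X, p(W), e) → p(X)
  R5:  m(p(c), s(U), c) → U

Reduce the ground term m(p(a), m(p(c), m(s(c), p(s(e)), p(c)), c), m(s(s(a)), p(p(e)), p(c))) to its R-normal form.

s(e)

1. m(p(a), m(p(c), m(s(c), p(s(e)), p(c)), c), m(s(s(a)), p(p(e)), p(c)))  →  m(p(a), m(p(c), s(e), c), m(s(s(a)), p(p(e)), p(c)))   [R3 at 2.2]
2. m(p(a), m(p(c), s(e), c), m(s(s(a)), p(p(e)), p(c)))  →  m(p(a), e, m(s(s(a)), p(p(e)), p(c)))   [R5 at 2]
3. m(p(a), e, m(s(s(a)), p(p(e)), p(c)))  →  m(p(a), e, p(e))   [R3 at 3]
4. m(p(a), e, p(e))  →  s(e)   [R1 at ε]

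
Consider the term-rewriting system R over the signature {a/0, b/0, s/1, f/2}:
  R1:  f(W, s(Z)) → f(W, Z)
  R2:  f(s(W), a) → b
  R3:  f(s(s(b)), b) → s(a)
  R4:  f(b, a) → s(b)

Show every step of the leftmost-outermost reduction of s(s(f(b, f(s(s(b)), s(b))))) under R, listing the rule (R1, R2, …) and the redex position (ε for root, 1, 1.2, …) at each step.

s(s(s(b)))

1. s(s(f(b, f(s(s(b)), s(b)))))  →  s(s(f(b, f(s(s(b)), b))))   [R1 at 1.1.2]
2. s(s(f(b, f(s(s(b)), b))))  →  s(s(f(b, s(a))))   [R3 at 1.1.2]
3. s(s(f(b, s(a))))  →  s(s(f(b, a)))   [R1 at 1.1]
4. s(s(f(b, a)))  →  s(s(s(b)))   [R4 at 1.1]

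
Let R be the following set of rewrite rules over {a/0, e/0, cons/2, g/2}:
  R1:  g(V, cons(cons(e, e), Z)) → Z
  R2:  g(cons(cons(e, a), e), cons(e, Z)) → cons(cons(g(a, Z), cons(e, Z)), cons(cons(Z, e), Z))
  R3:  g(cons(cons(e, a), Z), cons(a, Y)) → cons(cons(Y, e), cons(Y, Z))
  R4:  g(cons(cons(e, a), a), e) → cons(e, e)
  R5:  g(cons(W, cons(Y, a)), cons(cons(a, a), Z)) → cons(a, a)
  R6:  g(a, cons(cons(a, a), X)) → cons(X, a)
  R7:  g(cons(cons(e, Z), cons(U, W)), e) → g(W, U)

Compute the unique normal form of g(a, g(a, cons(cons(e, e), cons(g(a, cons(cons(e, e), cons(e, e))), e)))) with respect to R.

1. g(a, g(a, cons(cons(e, e), cons(g(a, cons(cons(e, e), cons(e, e))), e))))  →  g(a, cons(g(a, cons(cons(e, e), cons(e, e))), e))   [R1 at 2]
2. g(a, cons(g(a, cons(cons(e, e), cons(e, e))), e))  →  g(a, cons(cons(e, e), e))   [R1 at 2.1]
3. g(a, cons(cons(e, e), e))  →  e   [R1 at ε]

e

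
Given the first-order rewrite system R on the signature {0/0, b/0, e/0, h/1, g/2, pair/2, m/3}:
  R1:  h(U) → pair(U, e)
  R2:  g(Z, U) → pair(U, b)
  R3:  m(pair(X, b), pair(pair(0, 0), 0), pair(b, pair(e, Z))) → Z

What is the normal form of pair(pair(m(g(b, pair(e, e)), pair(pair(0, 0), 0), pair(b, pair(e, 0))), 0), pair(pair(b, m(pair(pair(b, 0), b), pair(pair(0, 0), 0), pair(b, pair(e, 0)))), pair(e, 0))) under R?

pair(pair(0, 0), pair(pair(b, 0), pair(e, 0)))

1. pair(pair(m(g(b, pair(e, e)), pair(pair(0, 0), 0), pair(b, pair(e, 0))), 0), pair(pair(b, m(pair(pair(b, 0), b), pair(pair(0, 0), 0), pair(b, pair(e, 0)))), pair(e, 0)))  →  pair(pair(m(pair(pair(e, e), b), pair(pair(0, 0), 0), pair(b, pair(e, 0))), 0), pair(pair(b, m(pair(pair(b, 0), b), pair(pair(0, 0), 0), pair(b, pair(e, 0)))), pair(e, 0)))   [R2 at 1.1.1]
2. pair(pair(m(pair(pair(e, e), b), pair(pair(0, 0), 0), pair(b, pair(e, 0))), 0), pair(pair(b, m(pair(pair(b, 0), b), pair(pair(0, 0), 0), pair(b, pair(e, 0)))), pair(e, 0)))  →  pair(pair(0, 0), pair(pair(b, m(pair(pair(b, 0), b), pair(pair(0, 0), 0), pair(b, pair(e, 0)))), pair(e, 0)))   [R3 at 1.1]
3. pair(pair(0, 0), pair(pair(b, m(pair(pair(b, 0), b), pair(pair(0, 0), 0), pair(b, pair(e, 0)))), pair(e, 0)))  →  pair(pair(0, 0), pair(pair(b, 0), pair(e, 0)))   [R3 at 2.1.2]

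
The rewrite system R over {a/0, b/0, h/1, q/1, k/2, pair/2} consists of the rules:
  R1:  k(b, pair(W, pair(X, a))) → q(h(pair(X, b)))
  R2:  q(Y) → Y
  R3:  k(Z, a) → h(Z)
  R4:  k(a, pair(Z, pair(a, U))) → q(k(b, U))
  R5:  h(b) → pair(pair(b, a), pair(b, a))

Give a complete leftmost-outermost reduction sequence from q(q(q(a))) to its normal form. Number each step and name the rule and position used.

a

1. q(q(q(a)))  →  q(q(a))   [R2 at ε]
2. q(q(a))  →  q(a)   [R2 at ε]
3. q(a)  →  a   [R2 at ε]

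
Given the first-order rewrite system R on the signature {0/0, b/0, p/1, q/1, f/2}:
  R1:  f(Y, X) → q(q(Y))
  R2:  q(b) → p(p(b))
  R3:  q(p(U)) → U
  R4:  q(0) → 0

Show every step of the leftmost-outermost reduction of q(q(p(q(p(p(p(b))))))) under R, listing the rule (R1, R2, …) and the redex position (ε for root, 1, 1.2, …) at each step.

1. q(q(p(q(p(p(p(b)))))))  →  q(q(p(p(p(b)))))   [R3 at 1]
2. q(q(p(p(p(b)))))  →  q(p(p(b)))   [R3 at 1]
3. q(p(p(b)))  →  p(b)   [R3 at ε]

p(b)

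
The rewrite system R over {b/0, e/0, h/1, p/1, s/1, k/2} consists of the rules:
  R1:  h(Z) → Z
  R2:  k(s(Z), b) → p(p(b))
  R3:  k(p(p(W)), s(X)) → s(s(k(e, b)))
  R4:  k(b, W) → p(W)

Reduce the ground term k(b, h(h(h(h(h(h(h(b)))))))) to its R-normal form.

p(b)

1. k(b, h(h(h(h(h(h(h(b))))))))  →  p(h(h(h(h(h(h(h(b))))))))   [R4 at ε]
2. p(h(h(h(h(h(h(h(b))))))))  →  p(h(h(h(h(h(h(b)))))))   [R1 at 1]
3. p(h(h(h(h(h(h(b)))))))  →  p(h(h(h(h(h(b))))))   [R1 at 1]
4. p(h(h(h(h(h(b))))))  →  p(h(h(h(h(b)))))   [R1 at 1]
5. p(h(h(h(h(b)))))  →  p(h(h(h(b))))   [R1 at 1]
6. p(h(h(h(b))))  →  p(h(h(b)))   [R1 at 1]
7. p(h(h(b)))  →  p(h(b))   [R1 at 1]
8. p(h(b))  →  p(b)   [R1 at 1]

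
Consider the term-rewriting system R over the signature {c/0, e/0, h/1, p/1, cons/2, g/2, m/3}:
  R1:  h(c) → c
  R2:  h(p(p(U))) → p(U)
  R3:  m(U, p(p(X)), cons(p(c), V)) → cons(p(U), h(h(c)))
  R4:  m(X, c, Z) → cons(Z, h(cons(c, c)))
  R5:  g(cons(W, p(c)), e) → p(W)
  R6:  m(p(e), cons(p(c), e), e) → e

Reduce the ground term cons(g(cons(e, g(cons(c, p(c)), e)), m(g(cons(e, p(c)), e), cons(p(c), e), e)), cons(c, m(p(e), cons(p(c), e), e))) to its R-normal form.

1. cons(g(cons(e, g(cons(c, p(c)), e)), m(g(cons(e, p(c)), e), cons(p(c), e), e)), cons(c, m(p(e), cons(p(c), e), e)))  →  cons(g(cons(e, p(c)), m(g(cons(e, p(c)), e), cons(p(c), e), e)), cons(c, m(p(e), cons(p(c), e), e)))   [R5 at 1.1.2]
2. cons(g(cons(e, p(c)), m(g(cons(e, p(c)), e), cons(p(c), e), e)), cons(c, m(p(e), cons(p(c), e), e)))  →  cons(g(cons(e, p(c)), m(p(e), cons(p(c), e), e)), cons(c, m(p(e), cons(p(c), e), e)))   [R5 at 1.2.1]
3. cons(g(cons(e, p(c)), m(p(e), cons(p(c), e), e)), cons(c, m(p(e), cons(p(c), e), e)))  →  cons(g(cons(e, p(c)), e), cons(c, m(p(e), cons(p(c), e), e)))   [R6 at 1.2]
4. cons(g(cons(e, p(c)), e), cons(c, m(p(e), cons(p(c), e), e)))  →  cons(p(e), cons(c, m(p(e), cons(p(c), e), e)))   [R5 at 1]
5. cons(p(e), cons(c, m(p(e), cons(p(c), e), e)))  →  cons(p(e), cons(c, e))   [R6 at 2.2]

cons(p(e), cons(c, e))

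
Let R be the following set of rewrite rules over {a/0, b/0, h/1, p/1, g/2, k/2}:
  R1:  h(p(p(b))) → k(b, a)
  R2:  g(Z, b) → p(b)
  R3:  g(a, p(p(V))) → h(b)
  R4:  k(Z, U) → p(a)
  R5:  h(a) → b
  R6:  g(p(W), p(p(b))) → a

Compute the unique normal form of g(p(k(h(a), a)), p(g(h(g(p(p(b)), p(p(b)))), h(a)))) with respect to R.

1. g(p(k(h(a), a)), p(g(h(g(p(p(b)), p(p(b)))), h(a))))  →  g(p(p(a)), p(g(h(g(p(p(b)), p(p(b)))), h(a))))   [R4 at 1.1]
2. g(p(p(a)), p(g(h(g(p(p(b)), p(p(b)))), h(a))))  →  g(p(p(a)), p(g(h(a), h(a))))   [R6 at 2.1.1.1]
3. g(p(p(a)), p(g(h(a), h(a))))  →  g(p(p(a)), p(g(b, h(a))))   [R5 at 2.1.1]
4. g(p(p(a)), p(g(b, h(a))))  →  g(p(p(a)), p(g(b, b)))   [R5 at 2.1.2]
5. g(p(p(a)), p(g(b, b)))  →  g(p(p(a)), p(p(b)))   [R2 at 2.1]
6. g(p(p(a)), p(p(b)))  →  a   [R6 at ε]

a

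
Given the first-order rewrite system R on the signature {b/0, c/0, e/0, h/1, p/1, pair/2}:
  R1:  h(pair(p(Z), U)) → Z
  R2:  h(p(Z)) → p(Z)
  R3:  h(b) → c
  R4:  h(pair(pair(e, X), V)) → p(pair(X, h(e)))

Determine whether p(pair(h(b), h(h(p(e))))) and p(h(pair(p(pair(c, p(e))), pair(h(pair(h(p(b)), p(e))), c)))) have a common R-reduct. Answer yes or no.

yes — NF(t₁) = p(pair(c, p(e))), NF(t₂) = p(pair(c, p(e)))

Reduce t₁ = p(pair(h(b), h(h(p(e))))):
1. p(pair(h(b), h(h(p(e)))))  →  p(pair(c, h(h(p(e)))))   [R3 at 1.1]
2. p(pair(c, h(h(p(e)))))  →  p(pair(c, h(p(e))))   [R2 at 1.2.1]
3. p(pair(c, h(p(e))))  →  p(pair(c, p(e)))   [R2 at 1.2]

Reduce t₂ = p(h(pair(p(pair(c, p(e))), pair(h(pair(h(p(b)), p(e))), c)))):
1. p(h(pair(p(pair(c, p(e))), pair(h(pair(h(p(b)), p(e))), c))))  →  p(pair(c, p(e)))   [R1 at 1]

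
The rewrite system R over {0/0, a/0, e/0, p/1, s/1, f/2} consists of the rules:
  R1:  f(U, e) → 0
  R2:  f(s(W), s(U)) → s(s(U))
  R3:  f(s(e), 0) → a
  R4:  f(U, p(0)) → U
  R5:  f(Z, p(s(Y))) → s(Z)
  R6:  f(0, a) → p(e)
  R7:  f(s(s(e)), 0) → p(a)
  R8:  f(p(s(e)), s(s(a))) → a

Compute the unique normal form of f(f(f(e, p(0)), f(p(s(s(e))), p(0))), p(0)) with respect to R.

s(e)

1. f(f(f(e, p(0)), f(p(s(s(e))), p(0))), p(0))  →  f(f(e, p(0)), f(p(s(s(e))), p(0)))   [R4 at ε]
2. f(f(e, p(0)), f(p(s(s(e))), p(0)))  →  f(e, f(p(s(s(e))), p(0)))   [R4 at 1]
3. f(e, f(p(s(s(e))), p(0)))  →  f(e, p(s(s(e))))   [R4 at 2]
4. f(e, p(s(s(e))))  →  s(e)   [R5 at ε]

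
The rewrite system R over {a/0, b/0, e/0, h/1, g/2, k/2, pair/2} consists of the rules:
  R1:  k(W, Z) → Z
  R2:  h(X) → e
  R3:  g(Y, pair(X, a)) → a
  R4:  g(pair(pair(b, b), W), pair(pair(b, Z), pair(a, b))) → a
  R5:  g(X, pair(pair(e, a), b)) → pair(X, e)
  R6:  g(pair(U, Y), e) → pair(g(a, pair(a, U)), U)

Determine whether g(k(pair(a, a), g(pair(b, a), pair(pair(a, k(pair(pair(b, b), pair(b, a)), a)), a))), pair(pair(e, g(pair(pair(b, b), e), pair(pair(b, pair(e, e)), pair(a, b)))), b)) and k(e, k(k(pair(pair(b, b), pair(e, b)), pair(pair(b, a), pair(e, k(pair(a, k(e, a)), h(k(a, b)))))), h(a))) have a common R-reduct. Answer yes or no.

Reduce t₁ = g(k(pair(a, a), g(pair(b, a), pair(pair(a, k(pair(pair(b, b), pair(b, a)), a)), a))), pair(pair(e, g(pair(pair(b, b), e), pair(pair(b, pair(e, e)), pair(a, b)))), b)):
1. g(k(pair(a, a), g(pair(b, a), pair(pair(a, k(pair(pair(b, b), pair(b, a)), a)), a))), pair(pair(e, g(pair(pair(b, b), e), pair(pair(b, pair(e, e)), pair(a, b)))), b))  →  g(g(pair(b, a), pair(pair(a, k(pair(pair(b, b), pair(b, a)), a)), a)), pair(pair(e, g(pair(pair(b, b), e), pair(pair(b, pair(e, e)), pair(a, b)))), b))   [R1 at 1]
2. g(g(pair(b, a), pair(pair(a, k(pair(pair(b, b), pair(b, a)), a)), a)), pair(pair(e, g(pair(pair(b, b), e), pair(pair(b, pair(e, e)), pair(a, b)))), b))  →  g(a, pair(pair(e, g(pair(pair(b, b), e), pair(pair(b, pair(e, e)), pair(a, b)))), b))   [R3 at 1]
3. g(a, pair(pair(e, g(pair(pair(b, b), e), pair(pair(b, pair(e, e)), pair(a, b)))), b))  →  g(a, pair(pair(e, a), b))   [R4 at 2.1.2]
4. g(a, pair(pair(e, a), b))  →  pair(a, e)   [R5 at ε]

Reduce t₂ = k(e, k(k(pair(pair(b, b), pair(e, b)), pair(pair(b, a), pair(e, k(pair(a, k(e, a)), h(k(a, b)))))), h(a))):
1. k(e, k(k(pair(pair(b, b), pair(e, b)), pair(pair(b, a), pair(e, k(pair(a, k(e, a)), h(k(a, b)))))), h(a)))  →  k(k(pair(pair(b, b), pair(e, b)), pair(pair(b, a), pair(e, k(pair(a, k(e, a)), h(k(a, b)))))), h(a))   [R1 at ε]
2. k(k(pair(pair(b, b), pair(e, b)), pair(pair(b, a), pair(e, k(pair(a, k(e, a)), h(k(a, b)))))), h(a))  →  h(a)   [R1 at ε]
3. h(a)  →  e   [R2 at ε]

no — NF(t₁) = pair(a, e), NF(t₂) = e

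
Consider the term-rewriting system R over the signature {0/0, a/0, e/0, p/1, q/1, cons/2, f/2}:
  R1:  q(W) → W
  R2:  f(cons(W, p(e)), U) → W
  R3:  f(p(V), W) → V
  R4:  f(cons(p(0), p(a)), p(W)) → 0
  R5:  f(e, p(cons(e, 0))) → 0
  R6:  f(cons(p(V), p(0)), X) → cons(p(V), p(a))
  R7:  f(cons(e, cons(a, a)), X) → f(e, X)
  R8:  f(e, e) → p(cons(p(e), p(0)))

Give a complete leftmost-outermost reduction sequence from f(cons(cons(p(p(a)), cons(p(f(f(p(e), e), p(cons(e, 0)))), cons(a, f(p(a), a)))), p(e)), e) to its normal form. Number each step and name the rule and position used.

cons(p(p(a)), cons(p(0), cons(a, a)))

1. f(cons(cons(p(p(a)), cons(p(f(f(p(e), e), p(cons(e, 0)))), cons(a, f(p(a), a)))), p(e)), e)  →  cons(p(p(a)), cons(p(f(f(p(e), e), p(cons(e, 0)))), cons(a, f(p(a), a))))   [R2 at ε]
2. cons(p(p(a)), cons(p(f(f(p(e), e), p(cons(e, 0)))), cons(a, f(p(a), a))))  →  cons(p(p(a)), cons(p(f(e, p(cons(e, 0)))), cons(a, f(p(a), a))))   [R3 at 2.1.1.1]
3. cons(p(p(a)), cons(p(f(e, p(cons(e, 0)))), cons(a, f(p(a), a))))  →  cons(p(p(a)), cons(p(0), cons(a, f(p(a), a))))   [R5 at 2.1.1]
4. cons(p(p(a)), cons(p(0), cons(a, f(p(a), a))))  →  cons(p(p(a)), cons(p(0), cons(a, a)))   [R3 at 2.2.2]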